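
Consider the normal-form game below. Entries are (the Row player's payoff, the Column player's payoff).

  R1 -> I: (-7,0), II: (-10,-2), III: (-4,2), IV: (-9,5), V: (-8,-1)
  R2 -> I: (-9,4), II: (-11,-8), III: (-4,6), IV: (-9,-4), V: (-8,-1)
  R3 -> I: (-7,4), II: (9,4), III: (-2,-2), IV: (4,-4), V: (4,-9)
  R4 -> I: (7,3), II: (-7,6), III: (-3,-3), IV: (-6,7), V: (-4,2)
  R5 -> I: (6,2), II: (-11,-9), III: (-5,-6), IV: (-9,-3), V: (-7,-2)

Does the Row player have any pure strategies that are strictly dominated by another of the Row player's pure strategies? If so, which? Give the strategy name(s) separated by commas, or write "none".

R4 strictly dominates R1 — I: 7>-7, II: -7>-10, III: -3>-4, IV: -6>-9, V: -4>-8.
R3 strictly dominates R2 — I: -7>-9, II: 9>-11, III: -2>-4, IV: 4>-9, V: 4>-8.
Nothing dominates R3: R1 at I (-7=-7); R2 at I (-7>-9); R4 at II (9>-7); R5 at II (9>-11).
R4 is not dominated — it holds its own against R1 at I (7>-7); R2 at I (7>-9); R3 at I (7>-7); R5 at I (7>6).
R5: dominated, since R4 does at least as well everywhere (I: 7>6, II: -7>-11, III: -3>-5, IV: -6>-9, V: -4>-7).

R1, R2, R5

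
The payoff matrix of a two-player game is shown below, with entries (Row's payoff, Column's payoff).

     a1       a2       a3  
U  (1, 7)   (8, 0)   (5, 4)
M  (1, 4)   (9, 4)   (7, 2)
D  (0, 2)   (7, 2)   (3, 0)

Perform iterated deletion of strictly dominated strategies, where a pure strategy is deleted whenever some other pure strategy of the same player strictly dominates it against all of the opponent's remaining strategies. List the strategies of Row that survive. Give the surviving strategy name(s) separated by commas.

U, M

For Row, U strictly dominates D on the remaining columns (a1: 1>0, a2: 8>7, a3: 5>3); eliminate D.
Column a3 is eliminated: a1 beats it against every remaining row (U: 7>4, M: 4>2).
Among the remaining strategies, none is strictly dominated by another pure strategy of the same player, so the elimination stops.
Surviving strategies — Row: {U, M}; Column: {a1, a2}.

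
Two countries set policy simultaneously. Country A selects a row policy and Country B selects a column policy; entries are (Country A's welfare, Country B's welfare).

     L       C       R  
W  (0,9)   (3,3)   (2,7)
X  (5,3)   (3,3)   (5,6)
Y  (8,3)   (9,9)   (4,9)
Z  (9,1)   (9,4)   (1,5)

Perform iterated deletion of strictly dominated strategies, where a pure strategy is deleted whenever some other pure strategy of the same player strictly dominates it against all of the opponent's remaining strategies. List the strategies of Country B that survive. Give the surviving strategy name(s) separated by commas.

C, R

Row W is eliminated: Y beats it against every remaining column (L: 8>0, C: 9>3, R: 4>2).
For Country B, R strictly dominates L on the remaining rows (X: 6>3, Y: 9>3, Z: 5>1); eliminate L.
Among the remaining strategies, none is strictly dominated by another pure strategy of the same player, so the elimination stops.
Surviving strategies — Country A: {X, Y, Z}; Country B: {C, R}.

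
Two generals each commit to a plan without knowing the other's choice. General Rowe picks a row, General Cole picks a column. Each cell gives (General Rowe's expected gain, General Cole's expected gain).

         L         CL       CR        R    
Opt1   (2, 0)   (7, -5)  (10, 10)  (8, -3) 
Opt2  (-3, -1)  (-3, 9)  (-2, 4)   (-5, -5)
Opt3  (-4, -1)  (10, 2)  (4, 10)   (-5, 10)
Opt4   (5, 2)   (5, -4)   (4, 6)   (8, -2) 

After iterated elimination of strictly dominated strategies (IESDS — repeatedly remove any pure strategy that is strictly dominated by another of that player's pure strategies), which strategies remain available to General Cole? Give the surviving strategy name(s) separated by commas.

Row Opt2 is eliminated: Opt1 beats it against every remaining column (L: 2>-3, CL: 7>-3, CR: 10>-2, R: 8>-5).
For General Cole, CR strictly dominates L on the remaining rows (Opt1: 10>0, Opt3: 10>-1, Opt4: 6>2); eliminate L.
General Cole's strategy CL is strictly dominated by CR (Opt1: 10>-5, Opt3: 10>2, Opt4: 6>-4) and is removed.
General Rowe's strategy Opt3 is strictly dominated by Opt1 (CR: 10>4, R: 8>-5) and is removed.
General Cole's strategy R is strictly dominated by CR (Opt1: 10>-3, Opt4: 6>-2) and is removed.
General Rowe's strategy Opt4 is strictly dominated by Opt1 (CR: 10>4) and is removed.
Among the remaining strategies, none is strictly dominated by another pure strategy of the same player, so the elimination stops.
Surviving strategies — General Rowe: {Opt1}; General Cole: {CR}.

CR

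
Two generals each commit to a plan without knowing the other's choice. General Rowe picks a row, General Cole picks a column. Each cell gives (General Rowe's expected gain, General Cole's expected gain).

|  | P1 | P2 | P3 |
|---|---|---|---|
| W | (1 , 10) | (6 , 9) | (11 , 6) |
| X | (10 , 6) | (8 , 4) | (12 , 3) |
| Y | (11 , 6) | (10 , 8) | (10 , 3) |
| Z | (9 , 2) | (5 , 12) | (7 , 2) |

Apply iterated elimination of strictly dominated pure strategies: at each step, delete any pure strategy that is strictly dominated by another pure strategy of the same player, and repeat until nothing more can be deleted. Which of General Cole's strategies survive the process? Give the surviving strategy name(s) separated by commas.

For General Rowe, X strictly dominates W on the remaining columns (P1: 10>1, P2: 8>6, P3: 12>11); eliminate W.
Row Z is eliminated: X beats it against every remaining column (P1: 10>9, P2: 8>5, P3: 12>7).
For General Cole, P1 strictly dominates P3 on the remaining rows (X: 6>3, Y: 6>3); eliminate P3.
General Rowe's strategy X is strictly dominated by Y (P1: 11>10, P2: 10>8) and is removed.
Column P1 is eliminated: P2 beats it against every remaining row (Y: 8>6).
Among the remaining strategies, none is strictly dominated by another pure strategy of the same player, so the elimination stops.
Surviving strategies — General Rowe: {Y}; General Cole: {P2}.

P2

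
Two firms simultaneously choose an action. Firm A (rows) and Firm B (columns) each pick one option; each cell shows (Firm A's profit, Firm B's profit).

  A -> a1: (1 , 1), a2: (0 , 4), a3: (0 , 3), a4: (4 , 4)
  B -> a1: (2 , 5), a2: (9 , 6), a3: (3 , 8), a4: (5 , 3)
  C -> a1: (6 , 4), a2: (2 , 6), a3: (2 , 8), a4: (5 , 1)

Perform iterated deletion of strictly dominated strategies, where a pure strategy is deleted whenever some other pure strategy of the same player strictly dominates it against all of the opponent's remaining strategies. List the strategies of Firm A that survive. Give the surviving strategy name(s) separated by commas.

Row A is eliminated: B beats it against every remaining column (a1: 2>1, a2: 9>0, a3: 3>0, a4: 5>4).
Column a1 is eliminated: a2 beats it against every remaining row (B: 6>5, C: 6>4).
For Firm B, a3 strictly dominates a2 on the remaining rows (B: 8>6, C: 8>6); eliminate a2.
Firm B's strategy a4 is strictly dominated by a3 (B: 8>3, C: 8>1) and is removed.
Row C is eliminated: B beats it against every remaining column (a3: 3>2).
Among the remaining strategies, none is strictly dominated by another pure strategy of the same player, so the elimination stops.
Surviving strategies — Firm A: {B}; Firm B: {a3}.

B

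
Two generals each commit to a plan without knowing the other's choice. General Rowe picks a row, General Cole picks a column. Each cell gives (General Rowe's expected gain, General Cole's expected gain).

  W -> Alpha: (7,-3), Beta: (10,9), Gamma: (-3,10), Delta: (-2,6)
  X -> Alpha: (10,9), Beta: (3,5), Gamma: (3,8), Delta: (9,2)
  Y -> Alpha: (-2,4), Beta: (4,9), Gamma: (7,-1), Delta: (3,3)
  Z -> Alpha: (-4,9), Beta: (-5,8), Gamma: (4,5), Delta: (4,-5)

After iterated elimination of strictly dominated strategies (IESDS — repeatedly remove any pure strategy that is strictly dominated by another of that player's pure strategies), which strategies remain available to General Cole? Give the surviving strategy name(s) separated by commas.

Alpha, Beta, Gamma

For General Cole, Beta strictly dominates Delta on the remaining rows (W: 9>6, X: 5>2, Y: 9>3, Z: 8>-5); eliminate Delta.
For General Rowe, Y strictly dominates Z on the remaining columns (Alpha: -2>-4, Beta: 4>-5, Gamma: 7>4); eliminate Z.
Among the remaining strategies, none is strictly dominated by another pure strategy of the same player, so the elimination stops.
Surviving strategies — General Rowe: {W, X, Y}; General Cole: {Alpha, Beta, Gamma}.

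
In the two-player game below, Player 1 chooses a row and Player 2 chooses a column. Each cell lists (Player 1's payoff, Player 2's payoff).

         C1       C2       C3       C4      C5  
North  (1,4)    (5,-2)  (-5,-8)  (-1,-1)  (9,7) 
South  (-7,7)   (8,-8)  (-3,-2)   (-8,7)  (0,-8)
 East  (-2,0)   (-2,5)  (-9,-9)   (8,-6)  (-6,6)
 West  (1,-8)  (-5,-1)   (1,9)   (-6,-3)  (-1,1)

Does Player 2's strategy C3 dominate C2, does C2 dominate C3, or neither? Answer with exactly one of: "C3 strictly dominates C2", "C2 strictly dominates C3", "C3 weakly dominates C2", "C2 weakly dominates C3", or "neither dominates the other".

neither dominates the other

Compare C3 to C2 across every action of Player 1: North: -8<-2, South: -2>-8, East: -9<5, West: 9>-1.
C3 does better at South, West but worse at North, East; neither strategy dominates the other.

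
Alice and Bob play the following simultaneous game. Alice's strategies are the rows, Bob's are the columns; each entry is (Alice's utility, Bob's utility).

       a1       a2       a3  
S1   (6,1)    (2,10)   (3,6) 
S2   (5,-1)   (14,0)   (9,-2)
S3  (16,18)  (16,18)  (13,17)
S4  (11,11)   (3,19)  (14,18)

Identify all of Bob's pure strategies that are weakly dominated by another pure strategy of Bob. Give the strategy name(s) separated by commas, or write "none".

a1, a3

a2 weakly dominates a1 — S1: 10>1, S2: 0>-1, S3: 18=18, S4: 19>11.
a2 is not dominated — it holds its own against a1 at S1 (10>1); a3 at S1 (10>6).
a2 weakly dominates a3 — S1: 10>6, S2: 0>-2, S3: 18>17, S4: 19>18.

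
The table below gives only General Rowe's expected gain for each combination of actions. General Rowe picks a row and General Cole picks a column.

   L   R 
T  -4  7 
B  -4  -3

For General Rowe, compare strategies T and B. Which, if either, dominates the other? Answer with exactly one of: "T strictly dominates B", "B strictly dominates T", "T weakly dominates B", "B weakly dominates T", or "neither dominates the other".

T weakly dominates B

Compare T to B across each choice by General Cole: L: -4=-4, R: 7>-3.
T is at least as good everywhere and strictly better somewhere (tied only at L), so T weakly but not strictly dominates B.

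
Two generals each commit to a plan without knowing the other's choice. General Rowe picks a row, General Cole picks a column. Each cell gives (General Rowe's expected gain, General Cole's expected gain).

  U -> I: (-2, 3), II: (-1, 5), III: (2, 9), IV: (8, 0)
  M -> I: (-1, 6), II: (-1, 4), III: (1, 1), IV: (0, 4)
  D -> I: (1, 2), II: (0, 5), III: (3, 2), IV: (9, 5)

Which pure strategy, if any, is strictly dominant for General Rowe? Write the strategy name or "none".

D

D vs U: I: 1>-2, II: 0>-1, III: 3>2, IV: 9>8.
D vs M: I: 1>-1, II: 0>-1, III: 3>1, IV: 9>0.
D strictly beats every other strategy against every opponent action, so it is strictly dominant.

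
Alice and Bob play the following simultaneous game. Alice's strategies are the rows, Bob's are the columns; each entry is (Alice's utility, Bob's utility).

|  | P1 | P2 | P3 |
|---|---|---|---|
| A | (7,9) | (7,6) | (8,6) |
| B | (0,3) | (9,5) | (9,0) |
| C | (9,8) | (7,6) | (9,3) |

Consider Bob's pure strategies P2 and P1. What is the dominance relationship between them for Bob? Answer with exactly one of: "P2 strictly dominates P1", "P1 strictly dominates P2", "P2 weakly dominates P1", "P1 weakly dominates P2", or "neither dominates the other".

P2's payoffs vs P1's, by Alice's action — A: 6<9, B: 5>3, C: 6<8.
P2 does better at B but worse at A, C; neither strategy dominates the other.

neither dominates the other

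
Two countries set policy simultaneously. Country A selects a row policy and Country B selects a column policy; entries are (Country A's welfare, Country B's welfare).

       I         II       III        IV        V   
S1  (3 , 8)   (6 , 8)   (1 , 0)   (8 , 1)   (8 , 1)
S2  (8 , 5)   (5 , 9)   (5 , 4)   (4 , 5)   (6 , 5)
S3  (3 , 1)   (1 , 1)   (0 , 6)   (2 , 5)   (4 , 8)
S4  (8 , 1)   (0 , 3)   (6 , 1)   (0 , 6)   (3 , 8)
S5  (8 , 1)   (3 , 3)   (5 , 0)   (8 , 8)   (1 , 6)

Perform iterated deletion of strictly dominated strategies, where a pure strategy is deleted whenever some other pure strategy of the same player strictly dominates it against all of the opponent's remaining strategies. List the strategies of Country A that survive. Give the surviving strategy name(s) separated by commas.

S1, S2, S4, S5

For Country A, S2 strictly dominates S3 on the remaining columns (I: 8>3, II: 5>1, III: 5>0, IV: 4>2, V: 6>4); eliminate S3.
Country B's strategy III is strictly dominated by II (S1: 8>0, S2: 9>4, S4: 3>1, S5: 3>0) and is removed.
Among the remaining strategies, none is strictly dominated by another pure strategy of the same player, so the elimination stops.
Surviving strategies — Country A: {S1, S2, S4, S5}; Country B: {I, II, IV, V}.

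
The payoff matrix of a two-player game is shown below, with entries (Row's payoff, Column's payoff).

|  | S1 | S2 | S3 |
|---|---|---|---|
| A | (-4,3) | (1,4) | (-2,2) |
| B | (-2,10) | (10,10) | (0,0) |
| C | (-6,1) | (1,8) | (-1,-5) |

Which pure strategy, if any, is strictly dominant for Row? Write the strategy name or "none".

B

B vs A: S1: -2>-4, S2: 10>1, S3: 0>-2.
B vs C: S1: -2>-6, S2: 10>1, S3: 0>-1.
B strictly beats every other strategy against every opponent action, so it is strictly dominant.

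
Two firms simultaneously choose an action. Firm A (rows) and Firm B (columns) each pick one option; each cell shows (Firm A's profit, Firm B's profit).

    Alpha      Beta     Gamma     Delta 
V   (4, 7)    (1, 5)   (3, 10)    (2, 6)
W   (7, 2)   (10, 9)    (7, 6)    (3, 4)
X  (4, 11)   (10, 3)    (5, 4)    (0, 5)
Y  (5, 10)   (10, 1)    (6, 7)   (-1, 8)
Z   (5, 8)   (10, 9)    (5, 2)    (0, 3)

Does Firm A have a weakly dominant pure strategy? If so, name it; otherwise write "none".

W

W vs V: Alpha: 7>4, Beta: 10>1, Gamma: 7>3, Delta: 3>2.
W vs X: Alpha: 7>4, Beta: 10=10, Gamma: 7>5, Delta: 3>0.
W vs Y: Alpha: 7>5, Beta: 10=10, Gamma: 7>6, Delta: 3>-1.
W vs Z: Alpha: 7>5, Beta: 10=10, Gamma: 7>5, Delta: 3>0.
W is at least as good as every other strategy against every opponent action, so it is weakly dominant.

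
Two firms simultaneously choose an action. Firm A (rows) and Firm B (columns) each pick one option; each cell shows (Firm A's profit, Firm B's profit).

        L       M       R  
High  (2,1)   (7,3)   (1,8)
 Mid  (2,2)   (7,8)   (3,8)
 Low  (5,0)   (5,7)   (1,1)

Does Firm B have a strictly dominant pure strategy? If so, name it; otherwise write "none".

none

L fails to dominate M at High (1<3).
M fails to dominate R at High (3<8).
R fails to dominate M at Mid (8=8).
No single strategy dominates all the others.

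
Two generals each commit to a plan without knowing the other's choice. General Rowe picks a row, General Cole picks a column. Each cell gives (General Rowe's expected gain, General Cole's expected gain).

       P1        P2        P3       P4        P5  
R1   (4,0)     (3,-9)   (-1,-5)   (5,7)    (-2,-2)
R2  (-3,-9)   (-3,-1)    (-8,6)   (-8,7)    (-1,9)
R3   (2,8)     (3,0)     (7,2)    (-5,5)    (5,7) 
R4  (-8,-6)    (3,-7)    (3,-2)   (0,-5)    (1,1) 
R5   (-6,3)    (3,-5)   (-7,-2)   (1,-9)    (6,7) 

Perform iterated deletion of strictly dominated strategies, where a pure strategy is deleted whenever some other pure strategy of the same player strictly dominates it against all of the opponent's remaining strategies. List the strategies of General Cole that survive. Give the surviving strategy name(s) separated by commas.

P1, P4, P5

General Rowe's strategy R2 is strictly dominated by R3 (P1: 2>-3, P2: 3>-3, P3: 7>-8, P4: -5>-8, P5: 5>-1) and is removed.
Column P2 is eliminated: P1 beats it against every remaining row (R1: 0>-9, R3: 8>0, R4: -6>-7, R5: 3>-5).
For General Cole, P5 strictly dominates P3 on the remaining rows (R1: -2>-5, R3: 7>2, R4: 1>-2, R5: 7>-2); eliminate P3.
For General Rowe, R5 strictly dominates R4 on the remaining columns (P1: -6>-8, P4: 1>0, P5: 6>1); eliminate R4.
Among the remaining strategies, none is strictly dominated by another pure strategy of the same player, so the elimination stops.
Surviving strategies — General Rowe: {R1, R3, R5}; General Cole: {P1, P4, P5}.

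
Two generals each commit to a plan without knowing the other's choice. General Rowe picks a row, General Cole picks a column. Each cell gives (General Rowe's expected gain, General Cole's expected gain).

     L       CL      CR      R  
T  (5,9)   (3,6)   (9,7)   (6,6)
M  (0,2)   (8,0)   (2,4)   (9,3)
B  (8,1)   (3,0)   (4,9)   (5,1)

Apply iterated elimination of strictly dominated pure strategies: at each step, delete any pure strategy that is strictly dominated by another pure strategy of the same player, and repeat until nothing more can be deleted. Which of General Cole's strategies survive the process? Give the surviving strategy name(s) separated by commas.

General Cole's strategy CL is strictly dominated by L (T: 9>6, M: 2>0, B: 1>0) and is removed.
For General Cole, CR strictly dominates R on the remaining rows (T: 7>6, M: 4>3, B: 9>1); eliminate R.
For General Rowe, T strictly dominates M on the remaining columns (L: 5>0, CR: 9>2); eliminate M.
Among the remaining strategies, none is strictly dominated by another pure strategy of the same player, so the elimination stops.
Surviving strategies — General Rowe: {T, B}; General Cole: {L, CR}.

L, CR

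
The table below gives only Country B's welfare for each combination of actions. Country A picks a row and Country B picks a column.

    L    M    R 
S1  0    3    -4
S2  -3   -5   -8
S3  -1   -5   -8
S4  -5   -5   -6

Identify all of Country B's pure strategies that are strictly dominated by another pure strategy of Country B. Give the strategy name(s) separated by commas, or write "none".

L: no other strategy beats it everywhere (M at S2 (-3>-5); R at S1 (0>-4)).
Nothing dominates M: L at S1 (3>0); R at S1 (3>-4).
R is strictly dominated by L (S1: 0>-4, S2: -3>-8, S3: -1>-8, S4: -5>-6).

R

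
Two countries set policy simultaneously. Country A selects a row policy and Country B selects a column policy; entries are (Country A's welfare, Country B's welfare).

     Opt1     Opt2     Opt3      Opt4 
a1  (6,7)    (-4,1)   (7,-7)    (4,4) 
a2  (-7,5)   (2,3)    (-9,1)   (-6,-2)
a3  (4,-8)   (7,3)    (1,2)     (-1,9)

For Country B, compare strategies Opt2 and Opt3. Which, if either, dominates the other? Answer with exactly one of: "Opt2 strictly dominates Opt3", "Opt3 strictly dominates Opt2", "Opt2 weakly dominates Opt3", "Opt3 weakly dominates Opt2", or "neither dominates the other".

Opt2 strictly dominates Opt3

Opt2's payoffs vs Opt3's, by Country A's action — a1: 1>-7, a2: 3>1, a3: 3>2.
Opt2 gives a strictly higher payoff against every action of Country A, so Opt2 strictly dominates Opt3.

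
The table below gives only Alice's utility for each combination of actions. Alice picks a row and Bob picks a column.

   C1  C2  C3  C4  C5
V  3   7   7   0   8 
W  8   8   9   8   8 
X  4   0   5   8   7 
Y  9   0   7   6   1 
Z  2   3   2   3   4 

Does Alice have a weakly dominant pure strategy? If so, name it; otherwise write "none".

none

V fails to dominate W at C1 (3<8).
W fails to dominate Y at C1 (8<9).
X fails to dominate V at C2 (0<7).
Y fails to dominate V at C2 (0<7).
Z fails to dominate V at C1 (2<3).
No single strategy dominates all the others.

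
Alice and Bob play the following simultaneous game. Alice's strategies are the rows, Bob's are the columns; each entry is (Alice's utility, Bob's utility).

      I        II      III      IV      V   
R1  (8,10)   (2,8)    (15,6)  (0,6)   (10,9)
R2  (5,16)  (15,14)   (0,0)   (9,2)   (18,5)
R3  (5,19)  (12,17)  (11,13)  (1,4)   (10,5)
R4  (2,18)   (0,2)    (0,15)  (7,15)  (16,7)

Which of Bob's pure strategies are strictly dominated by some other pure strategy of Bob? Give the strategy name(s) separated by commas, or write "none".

II, III, IV, V

I is not dominated — it holds its own against II at R1 (10>8); III at R1 (10>6); IV at R1 (10>6); V at R1 (10>9).
II: dominated, since I does at least as well everywhere (R1: 10>8, R2: 16>14, R3: 19>17, R4: 18>2).
I strictly dominates III — R1: 10>6, R2: 16>0, R3: 19>13, R4: 18>15.
I strictly dominates IV — R1: 10>6, R2: 16>2, R3: 19>4, R4: 18>15.
V is strictly dominated by I (R1: 10>9, R2: 16>5, R3: 19>5, R4: 18>7).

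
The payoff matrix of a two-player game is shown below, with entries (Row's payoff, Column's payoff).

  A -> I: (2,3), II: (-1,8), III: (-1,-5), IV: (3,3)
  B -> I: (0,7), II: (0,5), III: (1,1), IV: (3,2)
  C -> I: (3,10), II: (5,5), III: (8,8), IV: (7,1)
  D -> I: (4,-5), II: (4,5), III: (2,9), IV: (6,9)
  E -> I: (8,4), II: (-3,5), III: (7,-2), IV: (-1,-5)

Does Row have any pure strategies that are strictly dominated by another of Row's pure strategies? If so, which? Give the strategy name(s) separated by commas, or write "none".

C strictly dominates A — I: 3>2, II: 5>-1, III: 8>-1, IV: 7>3.
B: dominated, since C does at least as well everywhere (I: 3>0, II: 5>0, III: 8>1, IV: 7>3).
C is not dominated — it holds its own against A at I (3>2); B at I (3>0); D at II (5>4); E at II (5>-3).
D: no other strategy beats it everywhere (A at I (4>2); B at I (4>0); C at I (4>3); E at II (4>-3)).
E: no other strategy beats it everywhere (A at I (8>2); B at I (8>0); C at I (8>3); D at I (8>4)).

A, B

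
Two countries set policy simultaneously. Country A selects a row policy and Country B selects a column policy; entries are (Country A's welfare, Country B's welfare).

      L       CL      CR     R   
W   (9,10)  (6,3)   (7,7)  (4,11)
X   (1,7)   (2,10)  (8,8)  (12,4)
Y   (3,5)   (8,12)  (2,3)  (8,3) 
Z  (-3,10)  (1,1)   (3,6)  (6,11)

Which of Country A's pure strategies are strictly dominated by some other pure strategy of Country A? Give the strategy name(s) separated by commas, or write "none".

Z

W: no other strategy beats it everywhere (X at L (9>1); Y at L (9>3); Z at L (9>-3)).
Nothing dominates X: W at CR (8>7); Y at CR (8>2); Z at L (1>-3).
Y: no other strategy beats it everywhere (W at CL (8>6); X at L (3>1); Z at L (3>-3)).
X strictly dominates Z — L: 1>-3, CL: 2>1, CR: 8>3, R: 12>6.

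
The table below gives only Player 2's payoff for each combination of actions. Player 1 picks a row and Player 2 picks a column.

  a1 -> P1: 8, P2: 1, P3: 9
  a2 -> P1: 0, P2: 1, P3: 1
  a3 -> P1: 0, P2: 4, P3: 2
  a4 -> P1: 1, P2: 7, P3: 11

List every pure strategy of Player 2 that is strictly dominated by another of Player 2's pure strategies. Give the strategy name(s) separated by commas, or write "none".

P1

P1 is strictly dominated by P3 (a1: 9>8, a2: 1>0, a3: 2>0, a4: 11>1).
P2: no other strategy beats it everywhere (P1 at a2 (1>0); P3 at a2 (1=1)).
P3 is not dominated — it holds its own against P1 at a1 (9>8); P2 at a1 (9>1).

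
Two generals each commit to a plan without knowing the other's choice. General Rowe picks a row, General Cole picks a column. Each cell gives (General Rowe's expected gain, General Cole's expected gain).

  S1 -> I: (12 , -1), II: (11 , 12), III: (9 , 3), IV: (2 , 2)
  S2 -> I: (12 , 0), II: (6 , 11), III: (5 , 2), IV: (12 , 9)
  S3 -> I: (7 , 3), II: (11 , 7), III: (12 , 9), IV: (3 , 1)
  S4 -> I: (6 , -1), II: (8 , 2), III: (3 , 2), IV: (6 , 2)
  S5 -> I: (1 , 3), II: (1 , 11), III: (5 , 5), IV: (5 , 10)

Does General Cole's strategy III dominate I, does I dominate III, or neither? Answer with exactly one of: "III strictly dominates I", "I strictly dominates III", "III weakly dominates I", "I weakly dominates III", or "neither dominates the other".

III's payoffs vs I's, by General Rowe's action — S1: 3>-1, S2: 2>0, S3: 9>3, S4: 2>-1, S5: 5>3.
III gives a strictly higher payoff against every action of General Rowe, so III strictly dominates I.

III strictly dominates I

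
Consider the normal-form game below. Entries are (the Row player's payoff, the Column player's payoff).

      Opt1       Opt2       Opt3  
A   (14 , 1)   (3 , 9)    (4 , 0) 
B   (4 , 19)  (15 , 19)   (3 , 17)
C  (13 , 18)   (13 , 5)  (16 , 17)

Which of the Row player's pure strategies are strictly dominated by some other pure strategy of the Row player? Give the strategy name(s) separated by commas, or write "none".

A: no other strategy beats it everywhere (B at Opt1 (14>4); C at Opt1 (14>13)).
B is not dominated — it holds its own against A at Opt2 (15>3); C at Opt2 (15>13).
C is not dominated — it holds its own against A at Opt2 (13>3); B at Opt1 (13>4).

none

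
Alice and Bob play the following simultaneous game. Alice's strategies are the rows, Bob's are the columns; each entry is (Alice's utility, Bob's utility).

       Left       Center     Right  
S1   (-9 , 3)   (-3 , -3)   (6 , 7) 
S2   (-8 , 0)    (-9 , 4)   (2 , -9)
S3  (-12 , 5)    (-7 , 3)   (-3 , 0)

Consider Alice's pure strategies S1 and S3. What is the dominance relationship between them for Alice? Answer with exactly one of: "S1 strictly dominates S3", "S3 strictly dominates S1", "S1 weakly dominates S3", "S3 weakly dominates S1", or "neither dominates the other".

S1 strictly dominates S3

Compare S1 to S3 across every action of Bob: Left: -9>-12, Center: -3>-7, Right: 6>-3.
S1 gives a strictly higher payoff against every action of Bob, so S1 strictly dominates S3.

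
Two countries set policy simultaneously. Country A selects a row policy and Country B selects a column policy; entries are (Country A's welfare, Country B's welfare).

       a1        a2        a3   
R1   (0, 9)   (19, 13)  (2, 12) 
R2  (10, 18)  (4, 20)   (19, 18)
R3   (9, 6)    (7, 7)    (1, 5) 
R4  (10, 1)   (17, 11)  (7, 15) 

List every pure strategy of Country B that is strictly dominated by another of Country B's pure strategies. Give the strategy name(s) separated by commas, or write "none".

a1

a1 is strictly dominated by a2 (R1: 13>9, R2: 20>18, R3: 7>6, R4: 11>1).
Nothing dominates a2: a1 at R1 (13>9); a3 at R1 (13>12).
a3: no other strategy beats it everywhere (a1 at R1 (12>9); a2 at R4 (15>11)).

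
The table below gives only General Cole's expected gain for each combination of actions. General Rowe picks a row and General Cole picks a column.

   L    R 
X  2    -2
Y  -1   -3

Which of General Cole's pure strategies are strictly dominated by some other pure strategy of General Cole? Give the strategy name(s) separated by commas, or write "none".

R

Nothing dominates L: R at X (2>-2).
R: dominated, since L does at least as well everywhere (X: 2>-2, Y: -1>-3).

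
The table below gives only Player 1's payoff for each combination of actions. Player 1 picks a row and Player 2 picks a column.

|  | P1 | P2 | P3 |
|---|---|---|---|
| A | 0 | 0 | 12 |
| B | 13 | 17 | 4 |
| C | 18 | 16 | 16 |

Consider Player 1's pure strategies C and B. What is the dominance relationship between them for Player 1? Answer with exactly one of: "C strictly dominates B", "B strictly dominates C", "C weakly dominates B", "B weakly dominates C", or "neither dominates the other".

C's payoffs vs B's, by Player 2's action — P1: 18>13, P2: 16<17, P3: 16>4.
C does better at P1, P3 but worse at P2; neither strategy dominates the other.

neither dominates the other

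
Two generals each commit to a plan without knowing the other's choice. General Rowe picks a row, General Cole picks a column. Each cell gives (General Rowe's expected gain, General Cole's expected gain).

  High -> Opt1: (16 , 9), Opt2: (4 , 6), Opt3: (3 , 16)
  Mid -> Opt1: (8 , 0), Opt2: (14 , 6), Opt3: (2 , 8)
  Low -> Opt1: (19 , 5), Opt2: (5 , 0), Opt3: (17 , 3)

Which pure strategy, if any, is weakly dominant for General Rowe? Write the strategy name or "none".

none

High fails to dominate Mid at Opt2 (4<14).
Mid fails to dominate High at Opt1 (8<16).
Low fails to dominate Mid at Opt2 (5<14).
No single strategy dominates all the others.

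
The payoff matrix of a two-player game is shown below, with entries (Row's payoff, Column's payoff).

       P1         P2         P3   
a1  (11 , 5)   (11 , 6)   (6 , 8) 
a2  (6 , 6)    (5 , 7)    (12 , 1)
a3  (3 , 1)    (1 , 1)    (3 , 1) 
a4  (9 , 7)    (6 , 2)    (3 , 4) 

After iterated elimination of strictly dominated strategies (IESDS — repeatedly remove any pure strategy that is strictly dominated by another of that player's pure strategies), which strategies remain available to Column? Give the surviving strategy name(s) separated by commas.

P2, P3

Row a3 is eliminated: a1 beats it against every remaining column (P1: 11>3, P2: 11>1, P3: 6>3).
For Row, a1 strictly dominates a4 on the remaining columns (P1: 11>9, P2: 11>6, P3: 6>3); eliminate a4.
Column P1 is eliminated: P2 beats it against every remaining row (a1: 6>5, a2: 7>6).
Among the remaining strategies, none is strictly dominated by another pure strategy of the same player, so the elimination stops.
Surviving strategies — Row: {a1, a2}; Column: {P2, P3}.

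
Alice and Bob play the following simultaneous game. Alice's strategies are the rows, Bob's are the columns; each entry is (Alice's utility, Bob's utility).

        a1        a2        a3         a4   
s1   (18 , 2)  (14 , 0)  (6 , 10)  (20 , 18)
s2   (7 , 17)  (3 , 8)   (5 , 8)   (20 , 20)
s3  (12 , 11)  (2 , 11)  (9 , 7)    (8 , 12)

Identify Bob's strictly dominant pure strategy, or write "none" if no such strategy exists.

a4 vs a1: s1: 18>2, s2: 20>17, s3: 12>11.
a4 vs a2: s1: 18>0, s2: 20>8, s3: 12>11.
a4 vs a3: s1: 18>10, s2: 20>8, s3: 12>7.
a4 strictly beats every other strategy against every opponent action, so it is strictly dominant.

a4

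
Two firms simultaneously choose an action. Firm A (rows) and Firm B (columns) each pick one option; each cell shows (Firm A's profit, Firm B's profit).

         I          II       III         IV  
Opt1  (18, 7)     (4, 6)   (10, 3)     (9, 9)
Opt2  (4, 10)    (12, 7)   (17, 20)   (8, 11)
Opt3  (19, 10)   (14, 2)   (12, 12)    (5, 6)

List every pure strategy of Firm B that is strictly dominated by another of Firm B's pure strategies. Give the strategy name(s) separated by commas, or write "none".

II

Nothing dominates I: II at Opt1 (7>6); III at Opt1 (7>3); IV at Opt3 (10>6).
II is strictly dominated by I (Opt1: 7>6, Opt2: 10>7, Opt3: 10>2).
III is not dominated — it holds its own against I at Opt2 (20>10); II at Opt2 (20>7); IV at Opt2 (20>11).
Nothing dominates IV: I at Opt1 (9>7); II at Opt1 (9>6); III at Opt1 (9>3).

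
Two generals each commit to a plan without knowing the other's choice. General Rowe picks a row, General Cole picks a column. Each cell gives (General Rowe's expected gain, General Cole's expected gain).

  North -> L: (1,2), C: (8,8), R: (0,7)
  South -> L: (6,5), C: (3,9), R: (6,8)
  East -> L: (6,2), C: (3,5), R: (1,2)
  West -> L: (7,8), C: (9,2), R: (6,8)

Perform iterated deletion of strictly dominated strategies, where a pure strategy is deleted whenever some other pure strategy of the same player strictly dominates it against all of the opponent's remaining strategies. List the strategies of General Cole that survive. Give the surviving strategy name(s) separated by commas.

L, C, R

Row North is eliminated: West beats it against every remaining column (L: 7>1, C: 9>8, R: 6>0).
Row East is eliminated: West beats it against every remaining column (L: 7>6, C: 9>3, R: 6>1).
Among the remaining strategies, none is strictly dominated by another pure strategy of the same player, so the elimination stops.
Surviving strategies — General Rowe: {South, West}; General Cole: {L, C, R}.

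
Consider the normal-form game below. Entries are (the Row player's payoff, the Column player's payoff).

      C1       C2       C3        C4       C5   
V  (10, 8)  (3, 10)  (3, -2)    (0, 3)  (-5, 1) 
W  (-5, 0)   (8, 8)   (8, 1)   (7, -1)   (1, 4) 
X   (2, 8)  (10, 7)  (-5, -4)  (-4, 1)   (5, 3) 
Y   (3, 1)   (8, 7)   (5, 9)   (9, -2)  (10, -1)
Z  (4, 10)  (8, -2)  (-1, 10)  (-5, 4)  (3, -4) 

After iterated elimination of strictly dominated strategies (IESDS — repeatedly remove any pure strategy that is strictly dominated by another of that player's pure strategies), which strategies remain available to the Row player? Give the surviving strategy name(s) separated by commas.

V, W, X, Y, Z

For the Column player, C1 strictly dominates C4 on the remaining rows (V: 8>3, W: 0>-1, X: 8>1, Y: 1>-2, Z: 10>4); eliminate C4.
For the Column player, C2 strictly dominates C5 on the remaining rows (V: 10>1, W: 8>4, X: 7>3, Y: 7>-1, Z: -2>-4); eliminate C5.
Among the remaining strategies, none is strictly dominated by another pure strategy of the same player, so the elimination stops.
Surviving strategies — the Row player: {V, W, X, Y, Z}; the Column player: {C1, C2, C3}.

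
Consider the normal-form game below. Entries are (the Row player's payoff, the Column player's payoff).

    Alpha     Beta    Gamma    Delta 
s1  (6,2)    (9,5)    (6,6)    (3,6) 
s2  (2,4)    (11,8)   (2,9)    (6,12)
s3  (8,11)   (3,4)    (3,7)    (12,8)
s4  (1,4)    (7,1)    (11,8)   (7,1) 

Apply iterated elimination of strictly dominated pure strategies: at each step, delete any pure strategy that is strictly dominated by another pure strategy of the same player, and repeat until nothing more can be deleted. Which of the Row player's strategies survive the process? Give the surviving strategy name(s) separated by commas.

s1, s3, s4

For the Column player, Gamma strictly dominates Beta on the remaining rows (s1: 6>5, s2: 9>8, s3: 7>4, s4: 8>1); eliminate Beta.
For the Row player, s3 strictly dominates s2 on the remaining columns (Alpha: 8>2, Gamma: 3>2, Delta: 12>6); eliminate s2.
Among the remaining strategies, none is strictly dominated by another pure strategy of the same player, so the elimination stops.
Surviving strategies — the Row player: {s1, s3, s4}; the Column player: {Alpha, Gamma, Delta}.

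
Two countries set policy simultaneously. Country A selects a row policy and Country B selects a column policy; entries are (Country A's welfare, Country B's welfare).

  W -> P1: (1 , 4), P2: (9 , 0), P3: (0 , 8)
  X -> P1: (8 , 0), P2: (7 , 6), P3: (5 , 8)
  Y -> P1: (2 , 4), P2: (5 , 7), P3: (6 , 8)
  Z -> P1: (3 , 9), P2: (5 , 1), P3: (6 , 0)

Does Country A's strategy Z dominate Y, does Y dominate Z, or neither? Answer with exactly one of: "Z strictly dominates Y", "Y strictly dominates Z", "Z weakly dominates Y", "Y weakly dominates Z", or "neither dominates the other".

Z weakly dominates Y

Compare Z to Y across every action of Country B: P1: 3>2, P2: 5=5, P3: 6=6.
Z is at least as good everywhere and strictly better somewhere (tied only at P2, P3), so Z weakly but not strictly dominates Y.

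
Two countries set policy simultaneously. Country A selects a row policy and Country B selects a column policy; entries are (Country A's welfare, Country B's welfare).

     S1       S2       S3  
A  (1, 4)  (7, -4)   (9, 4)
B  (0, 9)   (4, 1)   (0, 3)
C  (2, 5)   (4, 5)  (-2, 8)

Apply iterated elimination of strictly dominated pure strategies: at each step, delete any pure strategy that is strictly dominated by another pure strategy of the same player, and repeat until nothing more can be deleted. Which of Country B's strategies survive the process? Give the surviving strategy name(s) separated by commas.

S1, S3

For Country A, A strictly dominates B on the remaining columns (S1: 1>0, S2: 7>4, S3: 9>0); eliminate B.
For Country B, S3 strictly dominates S2 on the remaining rows (A: 4>-4, C: 8>5); eliminate S2.
Among the remaining strategies, none is strictly dominated by another pure strategy of the same player, so the elimination stops.
Surviving strategies — Country A: {A, C}; Country B: {S1, S3}.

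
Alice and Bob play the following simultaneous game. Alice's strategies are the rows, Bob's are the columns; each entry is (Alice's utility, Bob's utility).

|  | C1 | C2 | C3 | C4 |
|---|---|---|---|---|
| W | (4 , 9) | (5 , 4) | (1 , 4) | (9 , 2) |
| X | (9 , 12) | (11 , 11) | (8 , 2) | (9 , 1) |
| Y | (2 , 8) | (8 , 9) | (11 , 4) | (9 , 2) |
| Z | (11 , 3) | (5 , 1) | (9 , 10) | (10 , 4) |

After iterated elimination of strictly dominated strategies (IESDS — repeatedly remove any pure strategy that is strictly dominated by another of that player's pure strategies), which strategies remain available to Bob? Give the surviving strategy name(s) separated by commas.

Bob's strategy C4 is strictly dominated by C3 (W: 4>2, X: 2>1, Y: 4>2, Z: 10>4) and is removed.
For Alice, X strictly dominates W on the remaining columns (C1: 9>4, C2: 11>5, C3: 8>1); eliminate W.
Among the remaining strategies, none is strictly dominated by another pure strategy of the same player, so the elimination stops.
Surviving strategies — Alice: {X, Y, Z}; Bob: {C1, C2, C3}.

C1, C2, C3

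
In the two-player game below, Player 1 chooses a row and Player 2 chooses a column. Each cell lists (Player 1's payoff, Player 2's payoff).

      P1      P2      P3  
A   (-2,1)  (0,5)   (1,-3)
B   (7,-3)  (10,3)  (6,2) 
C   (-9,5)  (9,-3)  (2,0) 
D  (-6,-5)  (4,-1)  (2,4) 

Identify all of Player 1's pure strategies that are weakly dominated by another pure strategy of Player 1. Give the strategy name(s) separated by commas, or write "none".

A: dominated, since B does at least as well everywhere (P1: 7>-2, P2: 10>0, P3: 6>1).
B is not dominated — it holds its own against A at P1 (7>-2); C at P1 (7>-9); D at P1 (7>-6).
B weakly dominates C — P1: 7>-9, P2: 10>9, P3: 6>2.
D: dominated, since B does at least as well everywhere (P1: 7>-6, P2: 10>4, P3: 6>2).

A, C, D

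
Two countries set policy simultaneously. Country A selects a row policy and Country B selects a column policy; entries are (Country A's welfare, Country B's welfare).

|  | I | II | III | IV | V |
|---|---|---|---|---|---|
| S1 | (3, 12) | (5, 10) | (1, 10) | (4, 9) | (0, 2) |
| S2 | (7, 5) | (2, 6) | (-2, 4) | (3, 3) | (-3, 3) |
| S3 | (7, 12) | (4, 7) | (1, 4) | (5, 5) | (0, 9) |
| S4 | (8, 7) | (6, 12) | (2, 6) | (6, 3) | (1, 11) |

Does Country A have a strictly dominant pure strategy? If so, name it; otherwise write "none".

S4

S4 vs S1: I: 8>3, II: 6>5, III: 2>1, IV: 6>4, V: 1>0.
S4 vs S2: I: 8>7, II: 6>2, III: 2>-2, IV: 6>3, V: 1>-3.
S4 vs S3: I: 8>7, II: 6>4, III: 2>1, IV: 6>5, V: 1>0.
S4 strictly beats every other strategy against every opponent action, so it is strictly dominant.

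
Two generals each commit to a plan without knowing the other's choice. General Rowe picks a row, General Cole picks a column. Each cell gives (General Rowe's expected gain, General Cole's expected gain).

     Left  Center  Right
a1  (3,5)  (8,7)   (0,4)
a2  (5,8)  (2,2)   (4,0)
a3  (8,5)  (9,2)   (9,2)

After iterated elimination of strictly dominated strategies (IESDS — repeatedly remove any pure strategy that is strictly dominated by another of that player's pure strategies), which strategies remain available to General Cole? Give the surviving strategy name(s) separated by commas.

For General Rowe, a3 strictly dominates a1 on the remaining columns (Left: 8>3, Center: 9>8, Right: 9>0); eliminate a1.
Row a2 is eliminated: a3 beats it against every remaining column (Left: 8>5, Center: 9>2, Right: 9>4).
General Cole's strategy Center is strictly dominated by Left (a3: 5>2) and is removed.
For General Cole, Left strictly dominates Right on the remaining rows (a3: 5>2); eliminate Right.
Among the remaining strategies, none is strictly dominated by another pure strategy of the same player, so the elimination stops.
Surviving strategies — General Rowe: {a3}; General Cole: {Left}.

Left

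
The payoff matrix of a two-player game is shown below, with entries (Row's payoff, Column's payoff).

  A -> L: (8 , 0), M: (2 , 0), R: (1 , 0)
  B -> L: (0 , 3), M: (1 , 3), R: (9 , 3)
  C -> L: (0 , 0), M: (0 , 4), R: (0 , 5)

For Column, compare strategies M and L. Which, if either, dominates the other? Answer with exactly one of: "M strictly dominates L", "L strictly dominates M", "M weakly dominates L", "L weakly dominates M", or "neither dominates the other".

M weakly dominates L

M's payoffs vs L's, by Row's action — A: 0=0, B: 3=3, C: 4>0.
M is at least as good everywhere and strictly better somewhere (tied only at A, B), so M weakly but not strictly dominates L.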